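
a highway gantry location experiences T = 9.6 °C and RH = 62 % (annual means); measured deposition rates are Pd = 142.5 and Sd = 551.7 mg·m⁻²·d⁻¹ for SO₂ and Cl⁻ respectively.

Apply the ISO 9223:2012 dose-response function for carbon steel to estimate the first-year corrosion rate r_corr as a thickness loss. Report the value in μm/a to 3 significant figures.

r_corr = 134 μm/a

carbon steel: f(T) = +0.150·(T−10) [T≤10 °C] = -0.0600
  SO₂ term: 1.77·142.5^0.52·exp(0.02·62-0.0600) = 75.93
  Sd branch = 0.102·Sd^0.62·e^(0.033·RH+0.04·T) = 58.05 μm/a
  r_corr = 75.93 + 58.05 = 134 μm/a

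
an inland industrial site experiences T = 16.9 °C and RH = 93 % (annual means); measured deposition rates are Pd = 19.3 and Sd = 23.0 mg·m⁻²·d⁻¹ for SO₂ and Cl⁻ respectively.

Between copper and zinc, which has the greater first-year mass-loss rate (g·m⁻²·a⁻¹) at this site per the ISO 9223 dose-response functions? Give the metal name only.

copper: temperature factor f = -0.080·(6.9) = -0.5520
  SO₂ term: 0.0053·19.3^0.26·exp(0.059·93-0.5520) = 1.591
  Cl⁻ term: 0.01025·23.0^0.27·exp(0.036·93+0.049·16.9) = 1.556
  sum: 1.591 + 1.556 → r_corr = 3.147 μm/a
  mass loss = 3.147 μm/a × 8.96 g/cm³ = 28.2 g·m⁻²·a⁻¹
zinc: f(T) = -0.071·(T−10) [T>10 °C] = -0.4899
  SO₂ term: 0.0129·19.3^0.44·exp(0.046·93-0.4899) = 2.096
  Sd branch = 0.0175·Sd^0.57·e^(0.008·RH+0.085·T) = 0.9251 μm/a
  sum: 2.096 + 0.9251 → r_corr = 3.021 μm/a
  mass loss = 3.021 μm/a × 7.14 g/cm³ = 21.57 g·m⁻²·a⁻¹
Ordering by g·m⁻²·a⁻¹: copper (28.2) > zinc (21.6)

copper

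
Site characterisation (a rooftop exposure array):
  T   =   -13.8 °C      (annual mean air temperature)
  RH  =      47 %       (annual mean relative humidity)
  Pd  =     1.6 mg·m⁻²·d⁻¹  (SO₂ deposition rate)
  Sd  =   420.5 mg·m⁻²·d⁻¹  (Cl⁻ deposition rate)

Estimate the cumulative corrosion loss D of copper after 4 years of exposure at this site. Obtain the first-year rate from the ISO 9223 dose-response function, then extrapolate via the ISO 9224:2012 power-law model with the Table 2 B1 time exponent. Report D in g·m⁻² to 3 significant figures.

copper: f(T) = +0.126·(T−10) [T≤10 °C] = -2.9988
  sulphur-dioxide contribution → 0.004778 μm/a
  chloride contribution → 0.1446 μm/a
  total first-year rate 0.1494 μm/a
ISO 9224: D(t) = r_corr · t^b with b = 0.667 (copper, B1)
  D(4) = 0.1494 × 4^0.667 = 0.1494 × 2.521 = 0.3767 μm
  Mass loss = 0.3767 μm × 8.96 g/cm³ = 3.375 g·m⁻²

D(4) = 3.38 g·m⁻²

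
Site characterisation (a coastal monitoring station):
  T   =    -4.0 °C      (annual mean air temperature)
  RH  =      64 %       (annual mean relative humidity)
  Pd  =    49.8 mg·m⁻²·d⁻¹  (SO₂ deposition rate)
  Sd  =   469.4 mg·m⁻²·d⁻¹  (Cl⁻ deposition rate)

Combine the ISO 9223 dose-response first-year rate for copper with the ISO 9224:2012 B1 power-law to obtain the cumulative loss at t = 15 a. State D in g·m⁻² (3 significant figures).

D(15) = 30.2 g·m⁻²

copper: temperature factor f = +0.126·(-14.0) = -1.7640
  sulphur-dioxide contribution → 0.1095 μm/a
  chloride contribution → 0.4442 μm/a
  ⇒ r_corr(copper) = 0.5536 μm/a
ISO 9224: D(t) = r_corr · t^b with b = 0.667 (copper, B1)
  D(15) = 0.5536 × 15^0.667 = 0.5536 × 6.088 = 3.37 μm
  Mass loss = 3.37 μm × 8.96 g/cm³ = 30.2 g·m⁻²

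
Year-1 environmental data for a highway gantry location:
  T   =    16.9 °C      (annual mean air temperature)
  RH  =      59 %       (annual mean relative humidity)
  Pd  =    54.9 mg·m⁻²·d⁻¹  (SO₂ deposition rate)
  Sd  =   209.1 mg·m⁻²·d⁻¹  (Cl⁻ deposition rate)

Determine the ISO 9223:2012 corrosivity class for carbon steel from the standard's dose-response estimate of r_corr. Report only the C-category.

C4

carbon steel: f(T) = -0.054·(T−10) [T>10 °C] = -0.3726
  Pd branch = 1.77·Pd^0.52·e^(0.02·RH+f) = 31.86 μm/a
  Cl⁻ term: 0.102·209.1^0.62·exp(0.033·59+0.04·16.9) = 38.58
  sum: 31.86 + 38.58 → r_corr = 70.44 μm/a
70.4 μm/a falls in (50, 80] for carbon steel → category C4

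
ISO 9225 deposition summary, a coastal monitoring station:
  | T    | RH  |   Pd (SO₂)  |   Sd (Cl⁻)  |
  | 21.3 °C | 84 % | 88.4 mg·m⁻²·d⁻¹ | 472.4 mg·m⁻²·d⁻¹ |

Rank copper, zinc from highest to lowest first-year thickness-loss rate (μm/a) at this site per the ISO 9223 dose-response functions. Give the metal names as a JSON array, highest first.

copper: f(T) = -0.080·(T−10) [T>10 °C] = -0.9040
  Pd branch = 0.0053·Pd^0.26·e^(0.059·RH+f) = 0.9775 μm/a
  Cl⁻ term: 0.01025·472.4^0.27·exp(0.036·84+0.049·21.3) = 3.158
  r_corr = 0.9775 + 3.158 = 4.135 μm/a
zinc: T>10 °C ⇒ hinge -0.071·(21.3−10) = -0.8023
  Pd branch = 0.0129·Pd^0.44·e^(0.046·RH+f) = 1.98 μm/a
  Sd branch = 0.0175·Sd^0.57·e^(0.008·RH+0.085·T) = 7.007 μm/a
  r_corr = 1.98 + 7.007 = 8.987 μm/a
Ordering by μm/a: zinc (8.99) > copper (4.14)

["zinc", "copper"]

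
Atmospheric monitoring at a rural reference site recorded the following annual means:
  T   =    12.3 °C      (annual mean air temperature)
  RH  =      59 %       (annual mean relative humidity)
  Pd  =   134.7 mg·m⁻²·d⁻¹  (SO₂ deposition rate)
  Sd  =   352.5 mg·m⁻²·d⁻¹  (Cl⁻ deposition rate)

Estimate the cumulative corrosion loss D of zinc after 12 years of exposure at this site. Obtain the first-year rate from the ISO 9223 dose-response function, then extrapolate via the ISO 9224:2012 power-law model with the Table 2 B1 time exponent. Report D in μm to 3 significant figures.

zinc: f(T) = -0.071·(T−10) [T>10 °C] = -0.1633
  sulphur-dioxide contribution → 1.43 μm/a
  chloride contribution → 2.259 μm/a
  total first-year rate 3.689 μm/a
Long-term exponent b (ISO 9224 Table 2, B1) = 0.813
  D(12) = 3.689 × 12^0.813 = 3.689 × 7.54 = 27.82 μm

D(12) = 27.8 μm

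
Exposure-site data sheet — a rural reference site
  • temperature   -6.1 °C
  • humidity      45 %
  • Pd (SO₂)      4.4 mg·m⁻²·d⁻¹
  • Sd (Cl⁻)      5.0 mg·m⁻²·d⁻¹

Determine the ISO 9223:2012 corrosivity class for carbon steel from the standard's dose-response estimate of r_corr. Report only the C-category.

C2

carbon steel: temperature factor f = +0.150·(-16.1) = -2.4150
  sulphur-dioxide contribution → 0.8406 μm/a
  chloride contribution → 0.957 μm/a
  ⇒ r_corr(carbon steel) = 1.798 μm/a
1.8 μm/a falls in (1.3, 25] for carbon steel → category C2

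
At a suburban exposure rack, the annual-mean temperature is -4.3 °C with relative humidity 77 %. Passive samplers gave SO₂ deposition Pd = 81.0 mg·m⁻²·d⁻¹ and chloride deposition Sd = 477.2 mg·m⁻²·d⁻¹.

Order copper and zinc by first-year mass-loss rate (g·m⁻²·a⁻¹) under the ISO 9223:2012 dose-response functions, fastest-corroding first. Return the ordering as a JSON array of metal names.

["zinc", "copper"]

copper: f(T) = +0.126·(T−10) [T≤10 °C] = -1.8018
  sulphur-dioxide contribution → 0.2576 μm/a
  chloride contribution → 0.702 μm/a
  total first-year rate 0.9596 μm/a
  mass loss = 0.9596 μm/a × 8.96 g/cm³ = 8.598 g·m⁻²·a⁻¹
zinc: temperature factor f = +0.038·(-14.3) = -0.5434
  sulphur-dioxide contribution → 1.789 μm/a
  chloride contribution → 0.7563 μm/a
  ⇒ r_corr(zinc) = 2.545 μm/a
  mass loss = 2.545 μm/a × 7.14 g/cm³ = 18.17 g·m⁻²·a⁻¹
Ordering by g·m⁻²·a⁻¹: zinc (18.2) > copper (8.6)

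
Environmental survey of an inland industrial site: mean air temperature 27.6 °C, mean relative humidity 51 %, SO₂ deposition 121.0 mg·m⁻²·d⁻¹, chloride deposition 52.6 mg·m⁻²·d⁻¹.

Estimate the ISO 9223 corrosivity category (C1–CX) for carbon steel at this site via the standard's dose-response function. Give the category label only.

carbon steel: temperature factor f = -0.054·(17.6) = -0.9504
  SO₂ term: 1.77·121.0^0.52·exp(0.02·51-0.9504) = 22.97
  Cl⁻ term: 0.102·52.6^0.62·exp(0.033·51+0.04·27.6) = 19.32
  sum: 22.97 + 19.32 → r_corr = 42.29 μm/a
Category bounds: 25…50 μm/a bracket r_corr ⇒ C3

C3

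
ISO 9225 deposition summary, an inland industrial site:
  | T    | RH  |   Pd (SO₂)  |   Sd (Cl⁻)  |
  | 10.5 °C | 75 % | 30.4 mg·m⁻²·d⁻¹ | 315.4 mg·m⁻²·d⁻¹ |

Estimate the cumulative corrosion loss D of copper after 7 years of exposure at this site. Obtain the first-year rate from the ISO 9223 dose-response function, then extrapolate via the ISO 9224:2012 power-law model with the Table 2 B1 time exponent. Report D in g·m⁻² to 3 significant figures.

copper: temperature factor f = -0.080·(0.5) = -0.0400
  Pd branch = 0.0053·Pd^0.26·e^(0.059·RH+f) = 1.033 μm/a
  Sd branch = 0.01025·Sd^0.27·e^(0.036·RH+0.049·T) = 1.206 μm/a
  sum: 1.033 + 1.206 → r_corr = 2.24 μm/a
Long-term exponent b (ISO 9224 Table 2, B1) = 0.667
  D(7) = 2.24 × 7^0.667 = 2.24 × 3.662 = 8.201 μm
  Mass loss = 8.201 μm × 8.96 g/cm³ = 73.48 g·m⁻²

D(7) = 73.5 g·m⁻²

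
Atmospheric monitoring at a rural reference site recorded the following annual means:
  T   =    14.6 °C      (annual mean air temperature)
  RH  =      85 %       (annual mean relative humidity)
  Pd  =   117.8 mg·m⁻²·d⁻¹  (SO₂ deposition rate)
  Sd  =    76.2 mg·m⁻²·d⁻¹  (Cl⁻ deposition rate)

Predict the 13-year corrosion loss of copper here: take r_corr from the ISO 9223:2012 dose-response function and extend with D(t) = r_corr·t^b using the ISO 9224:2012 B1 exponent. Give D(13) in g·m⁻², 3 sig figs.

copper: f(T) = -0.080·(T−10) [T>10 °C] = -0.3680
  Pd branch = 0.0053·Pd^0.26·e^(0.059·RH+f) = 1.91 μm/a
  Sd branch = 0.01025·Sd^0.27·e^(0.036·RH+0.049·T) = 1.44 μm/a
  sum: 1.91 + 1.44 → r_corr = 3.35 μm/a
Long-term exponent b (ISO 9224 Table 2, B1) = 0.667
  D(13) = 3.35 × 13^0.667 = 3.35 × 5.534 = 18.54 μm
  Mass loss = 18.54 μm × 8.96 g/cm³ = 166.1 g·m⁻²

D(13) = 166 g·m⁻²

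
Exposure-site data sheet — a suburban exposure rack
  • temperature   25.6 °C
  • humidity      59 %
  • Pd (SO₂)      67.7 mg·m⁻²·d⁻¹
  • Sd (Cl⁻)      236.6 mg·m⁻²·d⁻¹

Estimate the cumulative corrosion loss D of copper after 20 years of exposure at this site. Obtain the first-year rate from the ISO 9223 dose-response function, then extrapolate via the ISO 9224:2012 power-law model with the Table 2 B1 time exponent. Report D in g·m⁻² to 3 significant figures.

D(20) = 96.7 g·m⁻²

copper: temperature factor f = -0.080·(15.6) = -1.2480
  Pd branch = 0.0053·Pd^0.26·e^(0.059·RH+f) = 0.1479 μm/a
  Sd branch = 0.01025·Sd^0.27·e^(0.036·RH+0.049·T) = 1.315 μm/a
  sum: 0.1479 + 1.315 → r_corr = 1.463 μm/a
ISO 9224: D(t) = r_corr · t^b with b = 0.667 (copper, B1)
  D(20) = 1.463 × 20^0.667 = 1.463 × 7.375 = 10.79 μm
  Mass loss = 10.79 μm × 8.96 g/cm³ = 96.68 g·m⁻²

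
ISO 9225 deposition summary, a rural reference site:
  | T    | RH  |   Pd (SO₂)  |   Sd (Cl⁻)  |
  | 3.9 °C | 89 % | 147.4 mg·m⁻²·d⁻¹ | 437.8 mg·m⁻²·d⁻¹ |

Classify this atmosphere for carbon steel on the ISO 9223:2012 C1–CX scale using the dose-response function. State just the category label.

C5

carbon steel: temperature factor f = +0.150·(-6.1) = -0.9150
  Pd branch = 1.77·Pd^0.52·e^(0.02·RH+f) = 56.4 μm/a
  Sd branch = 0.102·Sd^0.62·e^(0.033·RH+0.04·T) = 97.6 μm/a
  r_corr = 56.4 + 97.6 = 154 μm/a
154 μm/a falls in (80, 200] for carbon steel → category C5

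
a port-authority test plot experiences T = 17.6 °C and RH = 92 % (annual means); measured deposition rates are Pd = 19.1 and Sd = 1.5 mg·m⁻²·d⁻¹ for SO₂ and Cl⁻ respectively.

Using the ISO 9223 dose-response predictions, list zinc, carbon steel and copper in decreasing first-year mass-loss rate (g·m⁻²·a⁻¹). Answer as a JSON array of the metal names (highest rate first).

zinc: f(T) = -0.071·(T−10) [T>10 °C] = -0.5396
  Pd branch = 0.0129·Pd^0.44·e^(0.046·RH+f) = 1.896 μm/a
  Cl⁻ term: 0.0175·1.5^0.57·exp(0.008·92+0.085·17.6) = 0.2055
  r_corr = 1.896 + 0.2055 = 2.101 μm/a
  mass loss = 2.101 μm/a × 7.14 g/cm³ = 15 g·m⁻²·a⁻¹
carbon steel: f(T) = -0.054·(T−10) [T>10 °C] = -0.4104
  Pd branch = 1.77·Pd^0.52·e^(0.02·RH+f) = 34.28 μm/a
  Sd branch = 0.102·Sd^0.62·e^(0.033·RH+0.04·T) = 5.521 μm/a
  r_corr = 34.28 + 5.521 = 39.8 μm/a
  mass loss = 39.8 μm/a × 7.85 g/cm³ = 312.4 g·m⁻²·a⁻¹
copper: T>10 °C ⇒ hinge -0.080·(17.6−10) = -0.6080
  SO₂ term: 0.0053·19.1^0.26·exp(0.059·92-0.6080) = 1.415
  Cl⁻ term: 0.01025·1.5^0.27·exp(0.036·92+0.049·17.6) = 0.7433
  sum: 1.415 + 0.7433 → r_corr = 2.158 μm/a
  mass loss = 2.158 μm/a × 8.96 g/cm³ = 19.34 g·m⁻²·a⁻¹
Ordering by g·m⁻²·a⁻¹: carbon steel (312) > copper (19.3) > zinc (15)

["carbon steel", "copper", "zinc"]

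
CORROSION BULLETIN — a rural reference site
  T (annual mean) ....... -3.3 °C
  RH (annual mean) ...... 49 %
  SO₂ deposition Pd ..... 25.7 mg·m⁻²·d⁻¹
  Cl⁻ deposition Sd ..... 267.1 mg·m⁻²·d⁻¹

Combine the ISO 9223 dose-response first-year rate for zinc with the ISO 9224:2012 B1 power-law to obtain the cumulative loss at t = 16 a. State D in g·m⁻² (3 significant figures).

zinc: temperature factor f = +0.038·(-13.3) = -0.5054
  sulphur-dioxide contribution → 0.3093 μm/a
  chloride contribution → 0.4728 μm/a
  ⇒ r_corr(zinc) = 0.7821 μm/a
Long-term exponent b (ISO 9224 Table 2, B1) = 0.813
  D(16) = 0.7821 × 16^0.813 = 0.7821 × 9.527 = 7.451 μm
  Mass loss = 7.451 μm × 7.14 g/cm³ = 53.2 g·m⁻²

D(16) = 53.2 g·m⁻²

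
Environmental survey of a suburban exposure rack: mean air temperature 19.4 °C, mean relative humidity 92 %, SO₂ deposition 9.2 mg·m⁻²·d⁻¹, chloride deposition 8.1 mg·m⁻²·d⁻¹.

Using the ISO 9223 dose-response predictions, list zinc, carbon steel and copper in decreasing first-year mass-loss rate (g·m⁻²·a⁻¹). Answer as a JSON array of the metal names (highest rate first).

["carbon steel", "copper", "zinc"]

zinc: f(T) = -0.071·(T−10) [T>10 °C] = -0.6674
  sulphur-dioxide contribution → 1.21 μm/a
  chloride contribution → 0.6261 μm/a
  ⇒ r_corr(zinc) = 1.836 μm/a
  mass loss = 1.836 μm/a × 7.14 g/cm³ = 13.11 g·m⁻²·a⁻¹
carbon steel: temperature factor f = -0.054·(9.4) = -0.5076
  sulphur-dioxide contribution → 21.27 μm/a
  chloride contribution → 16.88 μm/a
  ⇒ r_corr(carbon steel) = 38.15 μm/a
  mass loss = 38.15 μm/a × 7.85 g/cm³ = 299.5 g·m⁻²·a⁻¹
copper: T>10 °C ⇒ hinge -0.080·(19.4−10) = -0.7520
  sulphur-dioxide contribution → 1.013 μm/a
  chloride contribution → 1.28 μm/a
  total first-year rate 2.293 μm/a
  mass loss = 2.293 μm/a × 8.96 g/cm³ = 20.55 g·m⁻²·a⁻¹
Ordering by g·m⁻²·a⁻¹: carbon steel (299) > copper (20.5) > zinc (13.1)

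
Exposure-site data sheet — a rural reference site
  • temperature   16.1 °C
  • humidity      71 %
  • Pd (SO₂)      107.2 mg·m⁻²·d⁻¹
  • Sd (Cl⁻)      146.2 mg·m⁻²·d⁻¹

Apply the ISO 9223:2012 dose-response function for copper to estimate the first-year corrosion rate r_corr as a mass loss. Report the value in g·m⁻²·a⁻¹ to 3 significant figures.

copper: T>10 °C ⇒ hinge -0.080·(16.1−10) = -0.4880
  Pd branch = 0.0053·Pd^0.26·e^(0.059·RH+f) = 0.7235 μm/a
  Cl⁻ term: 0.01025·146.2^0.27·exp(0.036·71+0.049·16.1) = 1.117
  sum: 0.7235 + 1.117 → r_corr = 1.84 μm/a
Convert to mass loss: 1.84 μm/a × 8.96 g/cm³ = 16.49 g·m⁻²·a⁻¹

r_corr = 16.5 g·m⁻²·a⁻¹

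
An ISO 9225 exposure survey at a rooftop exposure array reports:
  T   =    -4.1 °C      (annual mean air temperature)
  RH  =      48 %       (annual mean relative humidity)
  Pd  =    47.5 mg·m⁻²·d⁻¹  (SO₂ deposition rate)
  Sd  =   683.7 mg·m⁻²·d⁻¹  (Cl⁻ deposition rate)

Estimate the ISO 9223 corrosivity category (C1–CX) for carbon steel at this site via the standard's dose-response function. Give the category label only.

C3

carbon steel: temperature factor f = +0.150·(-14.1) = -2.1150
  Pd branch = 1.77·Pd^0.52·e^(0.02·RH+f) = 4.152 μm/a
  Cl⁻ term: 0.102·683.7^0.62·exp(0.033·48+0.04·-4.1) = 24.15
  sum: 4.152 + 24.15 → r_corr = 28.3 μm/a
ISO 9223 Table 2 (carbon steel): 25 < 28.3 ≤ 50 μm/a ⇒ C3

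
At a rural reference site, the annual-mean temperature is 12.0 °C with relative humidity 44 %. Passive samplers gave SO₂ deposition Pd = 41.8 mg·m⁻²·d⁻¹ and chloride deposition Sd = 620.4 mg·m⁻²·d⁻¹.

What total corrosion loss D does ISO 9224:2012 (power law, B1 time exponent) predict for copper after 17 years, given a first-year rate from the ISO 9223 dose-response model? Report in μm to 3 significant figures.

copper: f(T) = -0.080·(T−10) [T>10 °C] = -0.1600
  sulphur-dioxide contribution → 0.1599 μm/a
  chloride contribution → 0.5105 μm/a
  total first-year rate 0.6704 μm/a
Power-law: D(17) = r_corr · 17^0.667
  D(17) = 0.6704 × 17^0.667 = 0.6704 × 6.618 = 4.437 μm

D(17) = 4.44 μm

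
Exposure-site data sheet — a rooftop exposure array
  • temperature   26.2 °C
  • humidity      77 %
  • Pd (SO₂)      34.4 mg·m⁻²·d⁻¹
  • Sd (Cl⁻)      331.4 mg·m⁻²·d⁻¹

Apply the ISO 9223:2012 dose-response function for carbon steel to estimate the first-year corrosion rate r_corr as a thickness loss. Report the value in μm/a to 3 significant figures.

carbon steel: f(T) = -0.054·(T−10) [T>10 °C] = -0.8748
  Pd branch = 1.77·Pd^0.52·e^(0.02·RH+f) = 21.67 μm/a
  Sd branch = 0.102·Sd^0.62·e^(0.033·RH+0.04·T) = 134.9 μm/a
  sum: 21.67 + 134.9 → r_corr = 156.5 μm/a

r_corr = 157 μm/a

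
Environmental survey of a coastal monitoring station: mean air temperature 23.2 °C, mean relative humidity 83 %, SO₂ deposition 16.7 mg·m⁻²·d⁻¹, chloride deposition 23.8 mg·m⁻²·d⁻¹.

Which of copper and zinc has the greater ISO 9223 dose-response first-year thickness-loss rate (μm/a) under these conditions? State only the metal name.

copper: f(T) = -0.080·(T−10) [T>10 °C] = -1.0560
  SO₂ term: 0.0053·16.7^0.26·exp(0.059·83-1.0560) = 0.5132
  Sd branch = 0.01025·Sd^0.27·e^(0.036·RH+0.049·T) = 1.492 μm/a
  sum: 0.5132 + 1.492 → r_corr = 2.005 μm/a
zinc: f(T) = -0.071·(T−10) [T>10 °C] = -0.9372
  SO₂ term: 0.0129·16.7^0.44·exp(0.046·83-0.9372) = 0.7938
  Cl⁻ term: 0.0175·23.8^0.57·exp(0.008·83+0.085·23.2) = 1.488
  r_corr = 0.7938 + 1.488 = 2.281 μm/a
Ordering by μm/a: zinc (2.28) > copper (2.01)

zinc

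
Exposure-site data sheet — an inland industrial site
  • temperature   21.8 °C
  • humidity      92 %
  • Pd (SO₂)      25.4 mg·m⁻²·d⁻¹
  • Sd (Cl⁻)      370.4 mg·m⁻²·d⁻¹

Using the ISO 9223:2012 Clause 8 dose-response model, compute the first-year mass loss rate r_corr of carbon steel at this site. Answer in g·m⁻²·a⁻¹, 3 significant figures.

r_corr = 1.81e+03 g·m⁻²·a⁻¹

carbon steel: temperature factor f = -0.054·(11.8) = -0.6372
  sulphur-dioxide contribution → 31.69 μm/a
  chloride contribution → 198.8 μm/a
  total first-year rate 230.5 μm/a
Convert to mass loss: 230.5 μm/a × 7.85 g/cm³ = 1809 g·m⁻²·a⁻¹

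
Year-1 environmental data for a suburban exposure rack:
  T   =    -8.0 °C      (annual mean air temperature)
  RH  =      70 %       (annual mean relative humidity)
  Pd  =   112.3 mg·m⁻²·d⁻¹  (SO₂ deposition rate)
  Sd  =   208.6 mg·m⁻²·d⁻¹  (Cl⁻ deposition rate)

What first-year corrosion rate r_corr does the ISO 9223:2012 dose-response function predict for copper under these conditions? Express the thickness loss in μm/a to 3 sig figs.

copper: T≤10 °C ⇒ hinge +0.126·(-8.0−10) = -2.2680
  Pd branch = 0.0053·Pd^0.26·e^(0.059·RH+f) = 0.1164 μm/a
  Cl⁻ term: 0.01025·208.6^0.27·exp(0.036·70+0.049·-8.0) = 0.364
  r_corr = 0.1164 + 0.364 = 0.4804 μm/a

r_corr = 0.480 μm/a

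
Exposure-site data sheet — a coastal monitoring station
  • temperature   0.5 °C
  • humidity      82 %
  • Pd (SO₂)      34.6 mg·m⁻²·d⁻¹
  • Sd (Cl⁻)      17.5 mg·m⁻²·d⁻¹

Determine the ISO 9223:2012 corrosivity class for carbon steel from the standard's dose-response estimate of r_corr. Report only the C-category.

carbon steel: f(T) = +0.150·(T−10) [T≤10 °C] = -1.4250
  SO₂ term: 1.77·34.6^0.52·exp(0.02·82-1.4250) = 13.86
  Cl⁻ term: 0.102·17.5^0.62·exp(0.033·82+0.04·0.5) = 9.187
  r_corr = 13.86 + 9.187 = 23.04 μm/a
Category bounds: 1.3…25 μm/a bracket r_corr ⇒ C2

C2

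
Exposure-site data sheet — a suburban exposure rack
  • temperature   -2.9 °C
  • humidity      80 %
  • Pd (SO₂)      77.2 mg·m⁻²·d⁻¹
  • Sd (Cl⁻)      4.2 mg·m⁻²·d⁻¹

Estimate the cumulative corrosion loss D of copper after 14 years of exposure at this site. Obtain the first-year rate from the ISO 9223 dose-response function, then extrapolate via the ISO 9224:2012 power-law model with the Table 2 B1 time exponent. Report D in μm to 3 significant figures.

copper: f(T) = +0.126·(T−10) [T≤10 °C] = -1.6254
  sulphur-dioxide contribution → 0.3623 μm/a
  chloride contribution → 0.2334 μm/a
  total first-year rate 0.5956 μm/a
Power-law: D(14) = r_corr · 14^0.667
  D(14) = 0.5956 × 14^0.667 = 0.5956 × 5.814 = 3.463 μm

D(14) = 3.46 μm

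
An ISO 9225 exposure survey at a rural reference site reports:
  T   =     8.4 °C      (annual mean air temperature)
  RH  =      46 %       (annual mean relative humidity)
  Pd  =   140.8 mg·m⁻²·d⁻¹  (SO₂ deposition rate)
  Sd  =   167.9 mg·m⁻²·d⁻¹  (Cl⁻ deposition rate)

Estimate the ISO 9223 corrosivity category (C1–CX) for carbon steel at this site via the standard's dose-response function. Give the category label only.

C4

carbon steel: f(T) = +0.150·(T−10) [T≤10 °C] = -0.2400
  SO₂ term: 1.77·140.8^0.52·exp(0.02·46-0.2400) = 45.77
  Sd branch = 0.102·Sd^0.62·e^(0.033·RH+0.04·T) = 15.61 μm/a
  sum: 45.77 + 15.61 → r_corr = 61.38 μm/a
61.4 μm/a falls in (50, 80] for carbon steel → category C4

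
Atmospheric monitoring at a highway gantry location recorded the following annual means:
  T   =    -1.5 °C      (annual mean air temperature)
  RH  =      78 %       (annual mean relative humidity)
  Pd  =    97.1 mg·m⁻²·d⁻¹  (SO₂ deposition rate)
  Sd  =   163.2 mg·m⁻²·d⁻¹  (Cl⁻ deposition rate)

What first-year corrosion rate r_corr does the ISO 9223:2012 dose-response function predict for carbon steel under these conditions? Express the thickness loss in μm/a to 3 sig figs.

carbon steel: f(T) = +0.150·(T−10) [T≤10 °C] = -1.7250
  SO₂ term: 1.77·97.1^0.52·exp(0.02·78-1.7250) = 16.21
  Sd branch = 0.102·Sd^0.62·e^(0.033·RH+0.04·T) = 29.67 μm/a
  sum: 16.21 + 29.67 → r_corr = 45.87 μm/a

r_corr = 45.9 μm/a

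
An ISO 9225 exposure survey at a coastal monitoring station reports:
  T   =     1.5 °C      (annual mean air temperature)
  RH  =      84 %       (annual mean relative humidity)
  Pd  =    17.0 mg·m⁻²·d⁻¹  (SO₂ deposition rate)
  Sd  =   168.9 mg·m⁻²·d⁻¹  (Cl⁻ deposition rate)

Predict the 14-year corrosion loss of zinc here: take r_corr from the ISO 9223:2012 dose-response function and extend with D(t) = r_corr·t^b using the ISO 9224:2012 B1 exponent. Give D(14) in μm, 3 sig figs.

zinc: T≤10 °C ⇒ hinge +0.038·(1.5−10) = -0.3230
  Pd branch = 0.0129·Pd^0.44·e^(0.046·RH+f) = 1.548 μm/a
  Sd branch = 0.0175·Sd^0.57·e^(0.008·RH+0.085·T) = 0.7244 μm/a
  sum: 1.548 + 0.7244 → r_corr = 2.273 μm/a
ISO 9224: D(t) = r_corr · t^b with b = 0.813 (zinc, B1)
  D(14) = 2.273 × 14^0.813 = 2.273 × 8.547 = 19.42 μm

D(14) = 19.4 μm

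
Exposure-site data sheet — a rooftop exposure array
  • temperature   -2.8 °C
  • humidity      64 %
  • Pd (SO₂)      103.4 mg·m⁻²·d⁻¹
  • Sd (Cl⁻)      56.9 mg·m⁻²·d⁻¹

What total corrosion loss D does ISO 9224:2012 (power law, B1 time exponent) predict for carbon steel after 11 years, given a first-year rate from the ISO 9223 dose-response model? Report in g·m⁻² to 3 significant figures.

carbon steel: f(T) = +0.150·(T−10) [T≤10 °C] = -1.9200
  Pd branch = 1.77·Pd^0.52·e^(0.02·RH+f) = 10.41 μm/a
  Cl⁻ term: 0.102·56.9^0.62·exp(0.033·64+0.04·-2.8) = 9.233
  sum: 10.41 + 9.233 → r_corr = 19.65 μm/a
Power-law: D(11) = r_corr · 11^0.523
  D(11) = 19.65 × 11^0.523 = 19.65 × 3.505 = 68.85 μm
  Mass loss = 68.85 μm × 7.85 g/cm³ = 540.5 g·m⁻²

D(11) = 541 g·m⁻²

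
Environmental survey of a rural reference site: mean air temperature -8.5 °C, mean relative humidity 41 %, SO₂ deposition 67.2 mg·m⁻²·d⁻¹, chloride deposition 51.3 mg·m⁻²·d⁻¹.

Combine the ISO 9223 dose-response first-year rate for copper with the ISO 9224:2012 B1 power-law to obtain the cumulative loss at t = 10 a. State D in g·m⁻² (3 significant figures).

D(10) = 4.28 g·m⁻²

copper: T≤10 °C ⇒ hinge +0.126·(-8.5−10) = -2.3310
  SO₂ term: 0.0053·67.2^0.26·exp(0.059·41-2.3310) = 0.01728
  Sd branch = 0.01025·Sd^0.27·e^(0.036·RH+0.049·T) = 0.08562 μm/a
  r_corr = 0.01728 + 0.08562 = 0.1029 μm/a
ISO 9224: D(t) = r_corr · t^b with b = 0.667 (copper, B1)
  D(10) = 0.1029 × 10^0.667 = 0.1029 × 4.645 = 0.478 μm
  Mass loss = 0.478 μm × 8.96 g/cm³ = 4.283 g·m⁻²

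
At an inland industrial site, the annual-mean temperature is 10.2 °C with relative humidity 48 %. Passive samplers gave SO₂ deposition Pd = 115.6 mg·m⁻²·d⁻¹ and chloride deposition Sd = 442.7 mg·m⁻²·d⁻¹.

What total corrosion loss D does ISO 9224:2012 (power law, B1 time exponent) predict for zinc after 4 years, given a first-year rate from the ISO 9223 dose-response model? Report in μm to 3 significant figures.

D(4) = 8.97 μm

zinc: temperature factor f = -0.071·(0.2) = -0.0142
  Pd branch = 0.0129·Pd^0.44·e^(0.046·RH+f) = 0.9355 μm/a
  Cl⁻ term: 0.0175·442.7^0.57·exp(0.008·48+0.085·10.2) = 1.971
  sum: 0.9355 + 1.971 → r_corr = 2.906 μm/a
Power-law: D(4) = r_corr · 4^0.813
  D(4) = 2.906 × 4^0.813 = 2.906 × 3.087 = 8.97 μm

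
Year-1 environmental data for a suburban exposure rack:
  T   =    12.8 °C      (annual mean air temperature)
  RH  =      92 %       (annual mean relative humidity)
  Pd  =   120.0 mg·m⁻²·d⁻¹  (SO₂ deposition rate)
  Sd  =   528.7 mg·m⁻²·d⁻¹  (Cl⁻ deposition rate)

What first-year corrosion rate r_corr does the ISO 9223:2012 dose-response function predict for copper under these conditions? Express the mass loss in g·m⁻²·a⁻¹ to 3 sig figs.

r_corr = 55.7 g·m⁻²·a⁻¹

copper: temperature factor f = -0.080·(2.8) = -0.2240
  sulphur-dioxide contribution → 3.349 μm/a
  chloride contribution → 2.863 μm/a
  total first-year rate 6.212 μm/a
Convert to mass loss: 6.212 μm/a × 8.96 g/cm³ = 55.66 g·m⁻²·a⁻¹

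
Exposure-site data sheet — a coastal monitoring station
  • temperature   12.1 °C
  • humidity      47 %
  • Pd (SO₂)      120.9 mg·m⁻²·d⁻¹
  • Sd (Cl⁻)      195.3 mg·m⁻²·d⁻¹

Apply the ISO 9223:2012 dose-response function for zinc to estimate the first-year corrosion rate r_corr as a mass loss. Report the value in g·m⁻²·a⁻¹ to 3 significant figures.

zinc: f(T) = -0.071·(T−10) [T>10 °C] = -0.1491
  SO₂ term: 0.0129·120.9^0.44·exp(0.046·47-0.1491) = 0.7962
  Cl⁻ term: 0.0175·195.3^0.57·exp(0.008·47+0.085·12.1) = 1.441
  sum: 0.7962 + 1.441 → r_corr = 2.237 μm/a
Convert to mass loss: 2.237 μm/a × 7.14 g/cm³ = 15.97 g·m⁻²·a⁻¹

r_corr = 16.0 g·m⁻²·a⁻¹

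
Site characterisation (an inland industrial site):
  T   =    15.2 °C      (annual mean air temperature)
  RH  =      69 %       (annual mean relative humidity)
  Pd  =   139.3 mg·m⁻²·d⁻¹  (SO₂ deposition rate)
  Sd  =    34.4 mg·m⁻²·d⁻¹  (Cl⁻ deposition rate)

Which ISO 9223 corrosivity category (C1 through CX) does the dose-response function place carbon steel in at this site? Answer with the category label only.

carbon steel: T>10 °C ⇒ hinge -0.054·(15.2−10) = -0.2808
  SO₂ term: 1.77·139.3^0.52·exp(0.02·69-0.2808) = 69.22
  Cl⁻ term: 0.102·34.4^0.62·exp(0.033·69+0.04·15.2) = 16.38
  r_corr = 69.22 + 16.38 = 85.59 μm/a
Category bounds: 80…200 μm/a bracket r_corr ⇒ C5

C5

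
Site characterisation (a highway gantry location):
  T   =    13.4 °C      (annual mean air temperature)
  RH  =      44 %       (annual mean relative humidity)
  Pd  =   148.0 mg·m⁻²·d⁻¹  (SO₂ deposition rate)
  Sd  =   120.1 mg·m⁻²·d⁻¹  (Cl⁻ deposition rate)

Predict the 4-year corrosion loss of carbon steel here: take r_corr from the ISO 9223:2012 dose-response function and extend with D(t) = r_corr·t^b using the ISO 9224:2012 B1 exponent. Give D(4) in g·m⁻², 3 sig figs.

carbon steel: temperature factor f = -0.054·(3.4) = -0.1836
  SO₂ term: 1.77·148.0^0.52·exp(0.02·44-0.1836) = 47.75
  Sd branch = 0.102·Sd^0.62·e^(0.033·RH+0.04·T) = 14.5 μm/a
  r_corr = 47.75 + 14.5 = 62.25 μm/a
Long-term exponent b (ISO 9224 Table 2, B1) = 0.523
  D(4) = 62.25 × 4^0.523 = 62.25 × 2.065 = 128.5 μm
  Mass loss = 128.5 μm × 7.85 g/cm³ = 1009 g·m⁻²

D(4) = 1.01e+03 g·m⁻²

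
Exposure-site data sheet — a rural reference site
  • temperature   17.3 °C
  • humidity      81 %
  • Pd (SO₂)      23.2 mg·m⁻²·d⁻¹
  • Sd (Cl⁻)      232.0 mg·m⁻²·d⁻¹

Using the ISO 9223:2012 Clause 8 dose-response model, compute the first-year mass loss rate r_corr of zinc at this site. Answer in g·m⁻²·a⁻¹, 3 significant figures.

r_corr = 32.3 g·m⁻²·a⁻¹

zinc: f(T) = -0.071·(T−10) [T>10 °C] = -0.5183
  sulphur-dioxide contribution → 1.272 μm/a
  chloride contribution → 3.247 μm/a
  ⇒ r_corr(zinc) = 4.519 μm/a
Convert to mass loss: 4.519 μm/a × 7.14 g/cm³ = 32.26 g·m⁻²·a⁻¹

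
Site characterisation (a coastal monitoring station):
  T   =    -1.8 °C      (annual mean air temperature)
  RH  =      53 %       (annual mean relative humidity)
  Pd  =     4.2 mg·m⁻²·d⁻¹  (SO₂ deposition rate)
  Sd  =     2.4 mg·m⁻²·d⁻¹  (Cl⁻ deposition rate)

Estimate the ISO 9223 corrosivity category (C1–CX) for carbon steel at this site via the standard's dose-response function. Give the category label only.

carbon steel: temperature factor f = +0.150·(-11.8) = -1.7700
  SO₂ term: 1.77·4.2^0.52·exp(0.02·53-1.7700) = 1.835
  Sd branch = 0.102·Sd^0.62·e^(0.033·RH+0.04·T) = 0.939 μm/a
  r_corr = 1.835 + 0.939 = 2.774 μm/a
Category bounds: 1.3…25 μm/a bracket r_corr ⇒ C2

C2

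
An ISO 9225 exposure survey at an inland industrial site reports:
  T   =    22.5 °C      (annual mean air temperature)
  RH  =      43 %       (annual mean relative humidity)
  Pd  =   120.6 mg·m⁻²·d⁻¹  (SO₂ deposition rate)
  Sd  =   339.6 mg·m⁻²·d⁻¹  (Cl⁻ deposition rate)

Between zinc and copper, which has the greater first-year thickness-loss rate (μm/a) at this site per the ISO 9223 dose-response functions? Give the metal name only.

zinc: T>10 °C ⇒ hinge -0.071·(22.5−10) = -0.8875
  SO₂ term: 0.0129·120.6^0.44·exp(0.046·43-0.8875) = 0.3162
  Cl⁻ term: 0.0175·339.6^0.57·exp(0.008·43+0.085·22.5) = 4.631
  sum: 0.3162 + 4.631 → r_corr = 4.947 μm/a
copper: f(T) = -0.080·(T−10) [T>10 °C] = -1.0000
  Pd branch = 0.0053·Pd^0.26·e^(0.059·RH+f) = 0.08569 μm/a
  Cl⁻ term: 0.01025·339.6^0.27·exp(0.036·43+0.049·22.5) = 0.7001
  sum: 0.08569 + 0.7001 → r_corr = 0.7858 μm/a
Ordering by μm/a: zinc (4.95) > copper (0.786)

zinc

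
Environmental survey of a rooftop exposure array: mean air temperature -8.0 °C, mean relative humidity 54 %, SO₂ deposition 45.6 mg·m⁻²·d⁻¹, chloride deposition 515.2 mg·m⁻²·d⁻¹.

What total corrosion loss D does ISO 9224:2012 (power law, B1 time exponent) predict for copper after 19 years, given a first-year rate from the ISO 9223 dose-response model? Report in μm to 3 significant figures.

D(19) = 2.12 μm

copper: f(T) = +0.126·(T−10) [T≤10 °C] = -2.2680
  Pd branch = 0.0053·Pd^0.26·e^(0.059·RH+f) = 0.03583 μm/a
  Sd branch = 0.01025·Sd^0.27·e^(0.036·RH+0.049·T) = 0.2612 μm/a
  sum: 0.03583 + 0.2612 → r_corr = 0.297 μm/a
ISO 9224: D(t) = r_corr · t^b with b = 0.667 (copper, B1)
  D(19) = 0.297 × 19^0.667 = 0.297 × 7.127 = 2.117 μm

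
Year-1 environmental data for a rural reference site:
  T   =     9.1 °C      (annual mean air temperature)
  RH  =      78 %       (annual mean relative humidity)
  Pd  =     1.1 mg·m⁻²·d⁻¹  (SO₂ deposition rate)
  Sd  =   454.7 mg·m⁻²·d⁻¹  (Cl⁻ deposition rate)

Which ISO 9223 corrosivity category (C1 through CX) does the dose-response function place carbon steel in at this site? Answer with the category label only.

carbon steel: T≤10 °C ⇒ hinge +0.150·(9.1−10) = -0.1350
  SO₂ term: 1.77·1.1^0.52·exp(0.02·78-0.1350) = 7.733
  Cl⁻ term: 0.102·454.7^0.62·exp(0.033·78+0.04·9.1) = 85.57
  sum: 7.733 + 85.57 → r_corr = 93.31 μm/a
93.3 μm/a falls in (80, 200] for carbon steel → category C5

C5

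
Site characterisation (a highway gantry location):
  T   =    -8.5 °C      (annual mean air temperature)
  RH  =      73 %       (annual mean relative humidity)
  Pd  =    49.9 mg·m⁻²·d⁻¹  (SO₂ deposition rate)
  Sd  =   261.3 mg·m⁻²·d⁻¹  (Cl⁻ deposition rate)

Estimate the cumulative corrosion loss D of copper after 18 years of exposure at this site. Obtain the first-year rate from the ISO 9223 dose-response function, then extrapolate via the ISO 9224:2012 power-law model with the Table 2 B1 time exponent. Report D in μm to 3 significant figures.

copper: temperature factor f = +0.126·(-18.5) = -2.3310
  SO₂ term: 0.0053·49.9^0.26·exp(0.059·73-2.3310) = 0.1057
  Cl⁻ term: 0.01025·261.3^0.27·exp(0.036·73+0.049·-8.5) = 0.4205
  sum: 0.1057 + 0.4205 → r_corr = 0.5262 μm/a
Long-term exponent b (ISO 9224 Table 2, B1) = 0.667
  D(18) = 0.5262 × 18^0.667 = 0.5262 × 6.875 = 3.618 μm

D(18) = 3.62 μm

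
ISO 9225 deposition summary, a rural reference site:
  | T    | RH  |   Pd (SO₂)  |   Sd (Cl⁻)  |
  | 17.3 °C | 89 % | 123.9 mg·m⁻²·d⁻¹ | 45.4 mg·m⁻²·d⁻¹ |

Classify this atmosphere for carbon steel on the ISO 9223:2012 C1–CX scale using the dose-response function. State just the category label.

C5

carbon steel: temperature factor f = -0.054·(7.3) = -0.3942
  Pd branch = 1.77·Pd^0.52·e^(0.02·RH+f) = 86.74 μm/a
  Sd branch = 0.102·Sd^0.62·e^(0.033·RH+0.04·T) = 40.93 μm/a
  sum: 86.74 + 40.93 → r_corr = 127.7 μm/a
128 μm/a falls in (80, 200] for carbon steel → category C5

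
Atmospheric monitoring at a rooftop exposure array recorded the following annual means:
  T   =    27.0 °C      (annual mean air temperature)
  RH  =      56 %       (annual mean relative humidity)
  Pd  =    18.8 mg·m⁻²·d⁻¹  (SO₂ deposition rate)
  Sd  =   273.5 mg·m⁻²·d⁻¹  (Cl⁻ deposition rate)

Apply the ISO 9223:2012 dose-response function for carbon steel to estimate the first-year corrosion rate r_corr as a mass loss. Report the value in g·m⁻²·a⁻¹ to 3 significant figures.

carbon steel: temperature factor f = -0.054·(17.0) = -0.9180
  Pd branch = 1.77·Pd^0.52·e^(0.02·RH+f) = 9.96 μm/a
  Sd branch = 0.102·Sd^0.62·e^(0.033·RH+0.04·T) = 61.82 μm/a
  sum: 9.96 + 61.82 → r_corr = 71.78 μm/a
Convert to mass loss: 71.78 μm/a × 7.85 g/cm³ = 563.5 g·m⁻²·a⁻¹

r_corr = 563 g·m⁻²·a⁻¹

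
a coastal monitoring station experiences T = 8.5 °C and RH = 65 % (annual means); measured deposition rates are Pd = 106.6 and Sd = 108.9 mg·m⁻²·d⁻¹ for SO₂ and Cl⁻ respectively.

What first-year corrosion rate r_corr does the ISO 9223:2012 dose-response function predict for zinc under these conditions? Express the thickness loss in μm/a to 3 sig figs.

r_corr = 2.77 μm/a

zinc: temperature factor f = +0.038·(-1.5) = -0.0570
  SO₂ term: 0.0129·106.6^0.44·exp(0.046·65-0.0570) = 1.891
  Cl⁻ term: 0.0175·108.9^0.57·exp(0.008·65+0.085·8.5) = 0.8785
  r_corr = 1.891 + 0.8785 = 2.769 μm/a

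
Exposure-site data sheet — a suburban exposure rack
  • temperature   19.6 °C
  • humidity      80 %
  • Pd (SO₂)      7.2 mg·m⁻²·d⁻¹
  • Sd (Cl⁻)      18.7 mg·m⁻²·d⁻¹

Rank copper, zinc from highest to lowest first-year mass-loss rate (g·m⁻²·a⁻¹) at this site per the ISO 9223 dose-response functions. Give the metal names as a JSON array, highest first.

["copper", "zinc"]

copper: f(T) = -0.080·(T−10) [T>10 °C] = -0.7680
  Pd branch = 0.0053·Pd^0.26·e^(0.059·RH+f) = 0.4608 μm/a
  Cl⁻ term: 0.01025·18.7^0.27·exp(0.036·80+0.049·19.6) = 1.052
  r_corr = 0.4608 + 1.052 = 1.513 μm/a
  mass loss = 1.513 μm/a × 8.96 g/cm³ = 13.55 g·m⁻²·a⁻¹
zinc: f(T) = -0.071·(T−10) [T>10 °C] = -0.6816
  Pd branch = 0.0129·Pd^0.44·e^(0.046·RH+f) = 0.6166 μm/a
  Cl⁻ term: 0.0175·18.7^0.57·exp(0.008·80+0.085·19.6) = 0.9321
  r_corr = 0.6166 + 0.9321 = 1.549 μm/a
  mass loss = 1.549 μm/a × 7.14 g/cm³ = 11.06 g·m⁻²·a⁻¹
Ordering by g·m⁻²·a⁻¹: copper (13.6) > zinc (11.1)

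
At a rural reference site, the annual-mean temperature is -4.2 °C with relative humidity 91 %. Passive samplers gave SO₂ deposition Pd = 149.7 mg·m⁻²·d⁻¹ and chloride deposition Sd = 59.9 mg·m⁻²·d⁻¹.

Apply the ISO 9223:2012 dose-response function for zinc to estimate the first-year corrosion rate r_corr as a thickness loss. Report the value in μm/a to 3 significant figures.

r_corr = 4.74 μm/a

zinc: temperature factor f = +0.038·(-14.2) = -0.5396
  Pd branch = 0.0129·Pd^0.44·e^(0.046·RH+f) = 4.48 μm/a
  Sd branch = 0.0175·Sd^0.57·e^(0.008·RH+0.085·T) = 0.2614 μm/a
  r_corr = 4.48 + 0.2614 = 4.742 μm/a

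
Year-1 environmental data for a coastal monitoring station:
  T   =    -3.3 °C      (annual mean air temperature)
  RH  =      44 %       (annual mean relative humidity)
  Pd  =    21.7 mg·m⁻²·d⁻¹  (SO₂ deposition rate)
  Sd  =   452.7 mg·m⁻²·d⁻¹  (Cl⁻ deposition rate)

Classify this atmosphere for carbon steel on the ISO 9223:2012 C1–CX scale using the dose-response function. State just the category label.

carbon steel: temperature factor f = +0.150·(-13.3) = -1.9950
  SO₂ term: 1.77·21.7^0.52·exp(0.02·44-1.9950) = 2.875
  Sd branch = 0.102·Sd^0.62·e^(0.033·RH+0.04·T) = 16.92 μm/a
  r_corr = 2.875 + 16.92 = 19.8 μm/a
Category bounds: 1.3…25 μm/a bracket r_corr ⇒ C2

C2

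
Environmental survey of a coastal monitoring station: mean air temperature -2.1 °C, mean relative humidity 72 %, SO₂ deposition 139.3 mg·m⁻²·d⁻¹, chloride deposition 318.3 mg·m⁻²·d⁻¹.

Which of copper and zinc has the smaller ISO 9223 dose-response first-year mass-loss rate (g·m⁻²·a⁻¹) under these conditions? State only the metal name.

copper: temperature factor f = +0.126·(-12.1) = -1.5246
  Pd branch = 0.0053·Pd^0.26·e^(0.059·RH+f) = 0.2914 μm/a
  Sd branch = 0.01025·Sd^0.27·e^(0.036·RH+0.049·T) = 0.5855 μm/a
  r_corr = 0.2914 + 0.5855 = 0.8768 μm/a
  mass loss = 0.8768 μm/a × 8.96 g/cm³ = 7.856 g·m⁻²·a⁻¹
zinc: temperature factor f = +0.038·(-12.1) = -0.4598
  SO₂ term: 0.0129·139.3^0.44·exp(0.046·72-0.4598) = 1.962
  Cl⁻ term: 0.0175·318.3^0.57·exp(0.008·72+0.085·-2.1) = 0.6955
  sum: 1.962 + 0.6955 → r_corr = 2.657 μm/a
  mass loss = 2.657 μm/a × 7.14 g/cm³ = 18.97 g·m⁻²·a⁻¹
Ordering by g·m⁻²·a⁻¹: zinc (19) > copper (7.86)

copper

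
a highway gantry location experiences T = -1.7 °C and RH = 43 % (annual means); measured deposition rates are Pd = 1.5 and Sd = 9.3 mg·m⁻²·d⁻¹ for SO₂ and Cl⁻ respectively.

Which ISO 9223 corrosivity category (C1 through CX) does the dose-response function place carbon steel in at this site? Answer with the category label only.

carbon steel: f(T) = +0.150·(T−10) [T≤10 °C] = -1.7550
  SO₂ term: 1.77·1.5^0.52·exp(0.02·43-1.7550) = 0.893
  Sd branch = 0.102·Sd^0.62·e^(0.033·RH+0.04·T) = 1.57 μm/a
  r_corr = 0.893 + 1.57 = 2.463 μm/a
Category bounds: 1.3…25 μm/a bracket r_corr ⇒ C2

C2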